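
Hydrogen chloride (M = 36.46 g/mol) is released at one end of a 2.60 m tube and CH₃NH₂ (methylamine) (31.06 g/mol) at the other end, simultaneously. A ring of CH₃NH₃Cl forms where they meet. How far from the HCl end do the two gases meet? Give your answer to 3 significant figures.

1.25 m

Graham's law gives d_HCl/d_CH₃NH₂ = rate_HCl/rate_CH₃NH₂ = √(M_CH₃NH₂/M_HCl) = √(31.06/36.46) = 0.9230.
With d_HCl + d_CH₃NH₂ = 2.60 m, d_CH₃NH₂ = 2.60/(1 + 0.9230) = 1.352 m.
d_HCl = 2.60 − 1.352 = 1.25 m.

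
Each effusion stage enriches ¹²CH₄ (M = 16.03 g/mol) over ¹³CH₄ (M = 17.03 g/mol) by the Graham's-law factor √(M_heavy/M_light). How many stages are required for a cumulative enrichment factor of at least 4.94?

53

Single-stage factor α = √(17.03/16.03), so ln α = ½ ln(1.06238) = 0.03026.
Need α^N ≥ 4.94 ⇒ N ≥ ln(4.94) / ln α = 1.597 / 0.03026 = 52.79.
So at least 53 stages are needed.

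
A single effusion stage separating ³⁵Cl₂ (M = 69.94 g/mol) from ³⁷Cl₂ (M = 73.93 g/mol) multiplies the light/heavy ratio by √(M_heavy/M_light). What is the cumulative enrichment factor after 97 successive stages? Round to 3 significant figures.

14.7

After 97 stages the ratio has grown by (√(73.93/69.94))^97 = (73.93/69.94)^(97/2).
= 1.05705^(97/2) = 14.7.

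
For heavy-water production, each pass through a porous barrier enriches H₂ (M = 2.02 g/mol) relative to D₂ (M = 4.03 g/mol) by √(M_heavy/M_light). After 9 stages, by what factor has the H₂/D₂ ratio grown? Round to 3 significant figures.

22.4

The single-stage factor is √(M_heavy/M_light), so 9 stages give [√(4.03/2.02)]^9 = (4.03/2.02)^(9/2).
= 1.99505^(9/2) = 22.4.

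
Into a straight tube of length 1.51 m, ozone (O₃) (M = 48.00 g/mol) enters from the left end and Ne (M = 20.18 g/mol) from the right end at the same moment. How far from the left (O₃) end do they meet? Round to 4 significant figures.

In equal time, each gas travels a distance ∝ its rate ∝ 1/√M, so d_O₃/d_Ne = √(M_Ne/M_O₃) = √(20.18/48.00) = 0.6484.
With d_O₃ + d_Ne = 1.51 m, d_Ne = 1.51/(1 + 0.6484) = 0.9160 m.
d_O₃ = 1.51 − 0.9160 = 0.5940 m.

0.5940 m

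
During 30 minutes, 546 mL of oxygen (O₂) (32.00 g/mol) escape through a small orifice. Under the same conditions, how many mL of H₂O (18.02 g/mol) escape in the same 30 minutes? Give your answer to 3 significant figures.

From Graham's law, rate_H₂O/rate_O₂ = √(M_O₂/M_H₂O) = √(32.00/18.02) = √1.776 = 1.333.
So the volume for H₂O is 546 × 1.333 = 728 mL.

728 mL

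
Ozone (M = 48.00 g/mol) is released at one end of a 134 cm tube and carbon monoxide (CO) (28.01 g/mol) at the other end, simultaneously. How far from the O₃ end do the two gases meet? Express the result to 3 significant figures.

Distances travelled in equal time are proportional to diffusion rates, so d_O₃/d_CO = √(M_CO/M_O₃) = √(28.01/48.00) = 0.7639.
With d_O₃ + d_CO = 134 cm, d_CO = 134/(1 + 0.7639) = 75.97 cm.
d_O₃ = 134 − 75.97 = 58.0 cm.

58.0 cm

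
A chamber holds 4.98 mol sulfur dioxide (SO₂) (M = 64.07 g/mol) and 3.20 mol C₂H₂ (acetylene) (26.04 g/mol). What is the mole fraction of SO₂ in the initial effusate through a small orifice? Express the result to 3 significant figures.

0.498

Effusion rate of each component ∝ n_i/√M_i (partial pressure × 1/√M).
So x_SO₂ in the escaping gas = (n_SO₂/√M_SO₂) / Σ(n_i/√M_i)
= (4.98/√64.07) / (4.98/√64.07 + 3.20/√26.04) = 0.6222/(0.6222 + 0.6271) = 0.498.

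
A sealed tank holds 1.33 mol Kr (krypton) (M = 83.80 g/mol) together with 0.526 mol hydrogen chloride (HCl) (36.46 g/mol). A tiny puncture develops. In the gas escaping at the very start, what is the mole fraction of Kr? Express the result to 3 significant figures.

0.625

Effusion rate of each component ∝ n_i/√M_i (partial pressure × 1/√M).
x_Kr(eff) = (n_Kr/√M_Kr) / (n_Kr/√M_Kr + n_HCl/√M_HCl)
= (1.33/√83.80) / (1.33/√83.80 + 0.526/√36.46) = 0.1453/(0.1453 + 0.08711) = 0.625.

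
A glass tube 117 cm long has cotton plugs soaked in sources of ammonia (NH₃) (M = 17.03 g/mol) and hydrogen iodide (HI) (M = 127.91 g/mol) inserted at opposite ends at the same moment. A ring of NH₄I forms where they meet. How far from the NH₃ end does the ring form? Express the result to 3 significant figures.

85.7 cm

Distances travelled in equal time are proportional to diffusion rates, so d_NH₃/d_HI = √(M_HI/M_NH₃) = √(127.91/17.03) = 2.741.
With d_NH₃ + d_HI = 117 cm, d_HI = 117/(1 + 2.741) = 31.28 cm.
d_NH₃ = 117 − 31.28 = 85.7 cm.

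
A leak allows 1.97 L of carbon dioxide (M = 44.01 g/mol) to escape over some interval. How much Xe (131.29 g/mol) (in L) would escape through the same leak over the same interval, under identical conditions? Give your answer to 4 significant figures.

By Graham's law, rate_Xe/rate_CO₂ = √(M_CO₂/M_Xe) = √(44.01/131.29) = √0.3352 = 0.5790.
So the volume for Xe is 1.97 × 0.5790 = 1.141 L.

1.141 L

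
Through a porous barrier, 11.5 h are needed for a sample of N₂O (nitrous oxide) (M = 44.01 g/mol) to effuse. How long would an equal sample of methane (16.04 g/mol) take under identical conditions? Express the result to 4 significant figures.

Since effusion rate ∝ 1/√M, t_CH₄/t_N₂O = √(M_CH₄/M_N₂O) = √(16.04/44.01) = √0.3645 = 0.6037.
So the time for CH₄ is 11.5 × 0.6037 = 6.943 h.

6.943 h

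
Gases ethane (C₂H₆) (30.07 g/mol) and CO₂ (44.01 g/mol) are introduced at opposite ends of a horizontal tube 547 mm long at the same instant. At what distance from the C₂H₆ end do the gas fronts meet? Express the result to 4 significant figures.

Graham's law gives d_C₂H₆/d_CO₂ = rate_C₂H₆/rate_CO₂ = √(M_CO₂/M_C₂H₆) = √(44.01/30.07) = 1.210.
With d_C₂H₆ + d_CO₂ = 547 mm, d_CO₂ = 547/(1 + 1.210) = 247.5 mm.
d_C₂H₆ = 547 − 247.5 = 299.5 mm.

299.5 mm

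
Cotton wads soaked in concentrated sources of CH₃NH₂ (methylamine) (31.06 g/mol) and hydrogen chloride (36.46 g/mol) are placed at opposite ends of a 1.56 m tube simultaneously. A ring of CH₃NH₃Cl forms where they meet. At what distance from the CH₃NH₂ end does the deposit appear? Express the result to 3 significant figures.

0.811 m

The fronts meet when d_CH₃NH₂ + d_HCl = L with d_CH₃NH₂/d_HCl = √(M_HCl/M_CH₃NH₂) (Graham's law). Here √(M_HCl/M_CH₃NH₂) = √(36.46/31.06) = 1.083.
With d_CH₃NH₂ + d_HCl = 1.56 m, d_HCl = 1.56/(1 + 1.083) = 0.7488 m.
d_CH₃NH₂ = 1.56 − 0.7488 = 0.811 m.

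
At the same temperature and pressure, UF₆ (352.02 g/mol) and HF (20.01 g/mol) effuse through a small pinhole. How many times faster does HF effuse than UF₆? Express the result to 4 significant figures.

Since effusion rate ∝ 1/√M, rate_HF/rate_UF₆ = √(M_UF₆/M_HF) = √(352.02/20.01) = √17.59 = 4.194.

4.194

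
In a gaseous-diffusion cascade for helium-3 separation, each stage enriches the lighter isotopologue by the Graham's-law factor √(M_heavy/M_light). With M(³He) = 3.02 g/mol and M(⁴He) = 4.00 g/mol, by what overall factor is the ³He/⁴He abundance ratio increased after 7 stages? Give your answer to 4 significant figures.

2.674

Each stage multiplies the ratio by α = √(4.00/3.02), so after 7 stages the overall factor is α^7 = (4.00/3.02)^(7/2).
= 1.32450^(7/2) = 2.674.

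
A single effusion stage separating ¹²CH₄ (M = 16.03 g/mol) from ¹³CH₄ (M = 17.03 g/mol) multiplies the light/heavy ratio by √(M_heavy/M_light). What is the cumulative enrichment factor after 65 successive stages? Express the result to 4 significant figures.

The single-stage factor is √(M_heavy/M_light), so 65 stages give [√(17.03/16.03)]^65 = (17.03/16.03)^(65/2).
= 1.06238^(65/2) = 7.147.

7.147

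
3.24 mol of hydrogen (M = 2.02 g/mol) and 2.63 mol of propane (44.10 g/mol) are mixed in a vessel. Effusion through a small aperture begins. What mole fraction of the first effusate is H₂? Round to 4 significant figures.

0.8520

Effusion rate of each component ∝ n_i/√M_i (partial pressure × 1/√M).
Mole fraction of H₂ in the effusate = (n_H₂/√M_H₂) / (n_H₂/√M_H₂ + n_C₃H₈/√M_C₃H₈)
= (3.24/√2.02) / (3.24/√2.02 + 2.63/√44.10) = 2.280/(2.280 + 0.3960) = 0.8520.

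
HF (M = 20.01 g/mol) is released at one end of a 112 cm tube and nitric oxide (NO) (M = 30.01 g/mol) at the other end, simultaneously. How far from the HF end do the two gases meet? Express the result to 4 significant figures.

The fronts meet when d_HF + d_NO = L with d_HF/d_NO = √(M_NO/M_HF) (Graham's law). Here √(M_NO/M_HF) = √(30.01/20.01) = 1.225.
With d_HF + d_NO = 112 cm, d_NO = 112/(1 + 1.225) = 50.35 cm.
d_HF = 112 − 50.35 = 61.65 cm.

61.65 cm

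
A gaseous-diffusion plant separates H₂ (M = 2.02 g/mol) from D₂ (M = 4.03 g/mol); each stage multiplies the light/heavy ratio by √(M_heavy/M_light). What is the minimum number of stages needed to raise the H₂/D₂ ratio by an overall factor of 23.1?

10

With α = √(4.03/2.02) per stage, ln α = ½ ln(1.99505) = 0.3453.
Need α^N ≥ 23.1 ⇒ N ≥ ln(23.1) / ln α = 3.140 / 0.3453 = 9.09.
So at least 10 stages are needed.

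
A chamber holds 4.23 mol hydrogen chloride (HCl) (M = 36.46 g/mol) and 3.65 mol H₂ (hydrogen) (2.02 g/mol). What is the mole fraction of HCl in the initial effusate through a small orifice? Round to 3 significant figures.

0.214

Effusion rate of each component ∝ n_i/√M_i (partial pressure × 1/√M).
So x_HCl in the escaping gas = (n_HCl/√M_HCl) / Σ(n_i/√M_i)
= (4.23/√36.46) / (4.23/√36.46 + 3.65/√2.02) = 0.7005/(0.7005 + 2.568) = 0.214.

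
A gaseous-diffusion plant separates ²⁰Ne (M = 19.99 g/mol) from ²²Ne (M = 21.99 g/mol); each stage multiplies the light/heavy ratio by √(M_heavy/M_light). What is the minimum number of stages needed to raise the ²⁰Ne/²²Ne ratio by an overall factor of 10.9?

Single-stage factor α = √(21.99/19.99), so ln α = ½ ln(1.10005) = 0.04768.
Need α^N ≥ 10.9 ⇒ N ≥ ln(10.9) / ln α = 2.389 / 0.04768 = 50.10.
So at least 51 stages are needed.

51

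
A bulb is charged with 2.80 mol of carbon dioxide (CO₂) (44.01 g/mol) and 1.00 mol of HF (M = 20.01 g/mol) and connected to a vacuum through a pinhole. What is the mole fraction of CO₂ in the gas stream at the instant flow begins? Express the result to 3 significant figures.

Rate_i ∝ x_i/√M_i (Graham's law weighted by mole fraction), so the effusate composition follows n_i/√M_i.
Mole fraction of CO₂ in the effusate = (n_CO₂/√M_CO₂) / (n_CO₂/√M_CO₂ + n_HF/√M_HF)
= (2.80/√44.01) / (2.80/√44.01 + 1.00/√20.01) = 0.4221/(0.4221 + 0.2236) = 0.654.

0.654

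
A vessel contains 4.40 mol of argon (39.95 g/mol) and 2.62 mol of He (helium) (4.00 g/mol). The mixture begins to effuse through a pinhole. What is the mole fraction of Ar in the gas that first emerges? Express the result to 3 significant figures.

Effusion rate of each component ∝ n_i/√M_i (partial pressure × 1/√M).
Mole fraction of Ar in the effusate = (n_Ar/√M_Ar) / (n_Ar/√M_Ar + n_He/√M_He)
= (4.40/√39.95) / (4.40/√39.95 + 2.62/√4.00) = 0.6961/(0.6961 + 1.310) = 0.347.

0.347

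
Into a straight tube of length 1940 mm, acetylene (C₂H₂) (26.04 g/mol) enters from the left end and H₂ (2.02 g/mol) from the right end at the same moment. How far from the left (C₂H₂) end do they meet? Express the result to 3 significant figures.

In equal time, each gas travels a distance ∝ its rate ∝ 1/√M, so d_C₂H₂/d_H₂ = √(M_H₂/M_C₂H₂) = √(2.02/26.04) = 0.2785.
With d_C₂H₂ + d_H₂ = 1940 mm, d_H₂ = 1940/(1 + 0.2785) = 1517 mm.
d_C₂H₂ = 1940 − 1517 = 423 mm.

423 mm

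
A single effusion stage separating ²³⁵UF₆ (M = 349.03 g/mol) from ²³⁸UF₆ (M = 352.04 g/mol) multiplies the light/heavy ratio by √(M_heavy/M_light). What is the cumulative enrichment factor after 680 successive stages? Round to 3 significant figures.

After 680 stages the ratio has grown by (√(352.04/349.03))^680 = (352.04/349.03)^(680/2).
= 1.00862^340 = 18.5.

18.5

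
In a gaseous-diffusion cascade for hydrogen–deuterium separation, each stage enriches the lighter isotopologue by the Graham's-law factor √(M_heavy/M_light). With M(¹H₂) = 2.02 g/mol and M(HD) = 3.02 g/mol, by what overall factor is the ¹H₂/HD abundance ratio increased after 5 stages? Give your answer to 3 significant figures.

2.73

The single-stage factor is √(M_heavy/M_light), so 5 stages give [√(3.02/2.02)]^5 = (3.02/2.02)^(5/2).
= 1.49505^(5/2) = 2.73.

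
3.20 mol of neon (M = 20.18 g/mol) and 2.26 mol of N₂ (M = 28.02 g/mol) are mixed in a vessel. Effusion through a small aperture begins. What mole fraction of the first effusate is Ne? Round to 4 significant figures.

Rate_i ∝ x_i/√M_i (Graham's law weighted by mole fraction), so the effusate composition follows n_i/√M_i.
Mole fraction of Ne in the effusate = (n_Ne/√M_Ne) / (n_Ne/√M_Ne + n_N₂/√M_N₂)
= (3.20/√20.18) / (3.20/√20.18 + 2.26/√28.02) = 0.7123/(0.7123 + 0.4269) = 0.6253.

0.6253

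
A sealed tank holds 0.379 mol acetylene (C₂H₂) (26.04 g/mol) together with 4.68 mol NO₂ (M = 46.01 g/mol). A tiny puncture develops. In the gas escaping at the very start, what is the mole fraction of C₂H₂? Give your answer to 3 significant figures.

Each component's effusion rate ∝ (its partial pressure)·(1/√M) ∝ n_i/√M_i.
Mole fraction of C₂H₂ in the effusate = (n_C₂H₂/√M_C₂H₂) / (n_C₂H₂/√M_C₂H₂ + n_NO₂/√M_NO₂)
= (0.379/√26.04) / (0.379/√26.04 + 4.68/√46.01) = 0.07427/(0.07427 + 0.6900) = 0.0972.

0.0972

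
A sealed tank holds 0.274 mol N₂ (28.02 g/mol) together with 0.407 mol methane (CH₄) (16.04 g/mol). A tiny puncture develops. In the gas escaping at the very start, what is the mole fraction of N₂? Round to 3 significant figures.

Each component's effusion rate ∝ (its partial pressure)·(1/√M) ∝ n_i/√M_i.
x_N₂(eff) = (n_N₂/√M_N₂) / (n_N₂/√M_N₂ + n_CH₄/√M_CH₄)
= (0.274/√28.02) / (0.274/√28.02 + 0.407/√16.04) = 0.05176/(0.05176 + 0.1016) = 0.337.

0.337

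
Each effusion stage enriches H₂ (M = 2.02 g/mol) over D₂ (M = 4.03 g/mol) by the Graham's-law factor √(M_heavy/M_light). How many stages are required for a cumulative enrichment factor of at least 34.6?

11

Per stage α = (4.03/2.02)^(1/2) = 1.99505^0.5, giving ln α = 0.3453.
Need α^N ≥ 34.6 ⇒ N ≥ ln(34.6) / ln α = 3.544 / 0.3453 = 10.26.
Minimum whole number of stages: N = 11.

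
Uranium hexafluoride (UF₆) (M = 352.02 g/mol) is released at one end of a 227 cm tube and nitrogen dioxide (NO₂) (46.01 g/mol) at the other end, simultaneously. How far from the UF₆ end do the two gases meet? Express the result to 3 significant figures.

60.3 cm

Graham's law gives d_UF₆/d_NO₂ = rate_UF₆/rate_NO₂ = √(M_NO₂/M_UF₆) = √(46.01/352.02) = 0.3615.
With d_UF₆ + d_NO₂ = 227 cm, d_NO₂ = 227/(1 + 0.3615) = 166.7 cm.
d_UF₆ = 227 − 166.7 = 60.3 cm.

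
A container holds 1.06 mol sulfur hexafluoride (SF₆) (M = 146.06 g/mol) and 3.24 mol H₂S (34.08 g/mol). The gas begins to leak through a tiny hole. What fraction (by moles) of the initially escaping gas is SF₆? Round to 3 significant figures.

Each component's effusion rate ∝ (its partial pressure)·(1/√M) ∝ n_i/√M_i.
Mole fraction of SF₆ in the effusate = (n_SF₆/√M_SF₆) / (n_SF₆/√M_SF₆ + n_H₂S/√M_H₂S)
= (1.06/√146.06) / (1.06/√146.06 + 3.24/√34.08) = 0.08771/(0.08771 + 0.5550) = 0.136.

0.136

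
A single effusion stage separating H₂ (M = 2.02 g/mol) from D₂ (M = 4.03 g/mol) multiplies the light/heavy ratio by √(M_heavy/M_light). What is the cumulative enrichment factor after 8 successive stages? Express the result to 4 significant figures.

Each stage multiplies the ratio by α = √(4.03/2.02), so after 8 stages the overall factor is α^8 = (4.03/2.02)^(8/2).
= 1.99505^4 = 15.84.

15.84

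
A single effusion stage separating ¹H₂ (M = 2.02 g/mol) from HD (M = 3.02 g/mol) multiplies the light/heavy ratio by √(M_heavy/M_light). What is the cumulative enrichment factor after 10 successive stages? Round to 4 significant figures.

7.469

Each stage multiplies the ratio by α = √(3.02/2.02), so after 10 stages the overall factor is α^10 = (3.02/2.02)^(10/2).
= 1.49505^5 = 7.469.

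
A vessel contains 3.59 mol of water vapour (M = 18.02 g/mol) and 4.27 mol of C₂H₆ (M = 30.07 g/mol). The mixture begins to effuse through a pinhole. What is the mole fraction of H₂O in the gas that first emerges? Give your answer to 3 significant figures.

0.521

The effusion rate of species i is ∝ p_i/√M_i ∝ n_i/√M_i.
So x_H₂O in the escaping gas = (n_H₂O/√M_H₂O) / Σ(n_i/√M_i)
= (3.59/√18.02) / (3.59/√18.02 + 4.27/√30.07) = 0.8457/(0.8457 + 0.7787) = 0.521.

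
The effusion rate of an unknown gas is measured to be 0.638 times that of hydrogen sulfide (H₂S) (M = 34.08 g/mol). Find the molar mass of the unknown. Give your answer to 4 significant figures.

83.73 g/mol

Graham's law gives rate_X/rate_H₂S = √(M_H₂S/M_X).
0.638 = √(34.08/M_X)
M_X = 34.08 / 0.638² = 34.08 / 0.4070 = 83.73 g/mol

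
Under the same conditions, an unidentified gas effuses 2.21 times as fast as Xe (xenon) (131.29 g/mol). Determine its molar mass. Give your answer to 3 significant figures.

By Graham's law, rate_X/rate_Xe = √(M_Xe/M_X).
2.21 = √(131.29/M_X)
M_X = 131.29 / 2.21² = 131.29 / 4.884 = 26.9 g/mol

26.9 g/mol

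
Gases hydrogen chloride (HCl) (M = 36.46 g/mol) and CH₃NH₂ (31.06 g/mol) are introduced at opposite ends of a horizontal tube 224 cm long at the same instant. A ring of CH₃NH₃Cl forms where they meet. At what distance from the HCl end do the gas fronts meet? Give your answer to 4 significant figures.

107.5 cm

In equal time, each gas travels a distance ∝ its rate ∝ 1/√M, so d_HCl/d_CH₃NH₂ = √(M_CH₃NH₂/M_HCl) = √(31.06/36.46) = 0.9230.
With d_HCl + d_CH₃NH₂ = 224 cm, d_CH₃NH₂ = 224/(1 + 0.9230) = 116.5 cm.
d_HCl = 224 − 116.5 = 107.5 cm.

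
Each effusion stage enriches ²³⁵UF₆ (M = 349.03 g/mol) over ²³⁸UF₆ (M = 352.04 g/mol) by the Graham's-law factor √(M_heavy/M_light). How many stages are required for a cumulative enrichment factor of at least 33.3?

817

With α = √(352.04/349.03) per stage, ln α = ½ ln(1.00862) = 0.004293.
Need α^N ≥ 33.3 ⇒ N ≥ ln(33.3) / ln α = 3.506 / 0.004293 = 816.49.
Minimum whole number of stages: N = 817.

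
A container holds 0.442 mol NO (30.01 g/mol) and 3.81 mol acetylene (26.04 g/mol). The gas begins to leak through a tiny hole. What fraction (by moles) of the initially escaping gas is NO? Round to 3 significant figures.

Rate_i ∝ x_i/√M_i (Graham's law weighted by mole fraction), so the effusate composition follows n_i/√M_i.
x_NO(eff) = (n_NO/√M_NO) / (n_NO/√M_NO + n_C₂H₂/√M_C₂H₂)
= (0.442/√30.01) / (0.442/√30.01 + 3.81/√26.04) = 0.08068/(0.08068 + 0.7466) = 0.0975.

0.0975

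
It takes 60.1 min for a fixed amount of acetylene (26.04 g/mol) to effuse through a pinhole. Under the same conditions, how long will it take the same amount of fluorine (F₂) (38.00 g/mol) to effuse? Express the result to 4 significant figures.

Since effusion rate ∝ 1/√M, t_F₂/t_C₂H₂ = √(M_F₂/M_C₂H₂) = √(38.00/26.04) = √1.459 = 1.208.
So the time for F₂ is 60.1 × 1.208 = 72.60 min.

72.60 min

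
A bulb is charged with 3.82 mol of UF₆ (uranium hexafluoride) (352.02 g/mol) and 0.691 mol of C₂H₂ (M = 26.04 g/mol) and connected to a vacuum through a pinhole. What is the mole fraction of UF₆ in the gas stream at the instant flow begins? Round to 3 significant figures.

Each component's effusion rate ∝ (its partial pressure)·(1/√M) ∝ n_i/√M_i.
Mole fraction of UF₆ in the effusate = (n_UF₆/√M_UF₆) / (n_UF₆/√M_UF₆ + n_C₂H₂/√M_C₂H₂)
= (3.82/√352.02) / (3.82/√352.02 + 0.691/√26.04) = 0.2036/(0.2036 + 0.1354) = 0.601.

0.601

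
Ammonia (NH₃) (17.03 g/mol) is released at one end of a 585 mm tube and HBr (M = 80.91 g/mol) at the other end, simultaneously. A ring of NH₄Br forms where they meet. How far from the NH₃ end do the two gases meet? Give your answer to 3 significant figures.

401 mm

Graham's law gives d_NH₃/d_HBr = rate_NH₃/rate_HBr = √(M_HBr/M_NH₃) = √(80.91/17.03) = 2.180.
With d_NH₃ + d_HBr = 585 mm, d_HBr = 585/(1 + 2.180) = 184.0 mm.
d_NH₃ = 585 − 184.0 = 401 mm.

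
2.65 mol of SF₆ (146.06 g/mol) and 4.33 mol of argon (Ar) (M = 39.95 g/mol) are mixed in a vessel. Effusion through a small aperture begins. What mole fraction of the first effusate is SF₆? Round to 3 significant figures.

Rate_i ∝ x_i/√M_i (Graham's law weighted by mole fraction), so the effusate composition follows n_i/√M_i.
So x_SF₆ in the escaping gas = (n_SF₆/√M_SF₆) / Σ(n_i/√M_i)
= (2.65/√146.06) / (2.65/√146.06 + 4.33/√39.95) = 0.2193/(0.2193 + 0.6851) = 0.242.

0.242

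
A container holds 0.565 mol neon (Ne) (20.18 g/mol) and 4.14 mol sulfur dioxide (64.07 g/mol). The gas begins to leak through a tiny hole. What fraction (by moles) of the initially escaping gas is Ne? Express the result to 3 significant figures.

Each component's effusion rate ∝ (its partial pressure)·(1/√M) ∝ n_i/√M_i.
So x_Ne in the escaping gas = (n_Ne/√M_Ne) / Σ(n_i/√M_i)
= (0.565/√20.18) / (0.565/√20.18 + 4.14/√64.07) = 0.1258/(0.1258 + 0.5172) = 0.196.

0.196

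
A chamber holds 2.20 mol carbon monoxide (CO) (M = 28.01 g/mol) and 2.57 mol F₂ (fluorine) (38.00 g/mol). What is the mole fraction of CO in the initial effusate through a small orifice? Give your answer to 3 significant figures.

0.499

Effusion rate of each component ∝ n_i/√M_i (partial pressure × 1/√M).
So x_CO in the escaping gas = (n_CO/√M_CO) / Σ(n_i/√M_i)
= (2.20/√28.01) / (2.20/√28.01 + 2.57/√38.00) = 0.4157/(0.4157 + 0.4169) = 0.499.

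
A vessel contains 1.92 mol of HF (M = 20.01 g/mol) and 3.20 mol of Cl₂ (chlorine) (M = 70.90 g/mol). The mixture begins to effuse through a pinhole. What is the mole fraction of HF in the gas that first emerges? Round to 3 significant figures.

The effusion rate of species i is ∝ p_i/√M_i ∝ n_i/√M_i.
x_HF(eff) = (n_HF/√M_HF) / (n_HF/√M_HF + n_Cl₂/√M_Cl₂)
= (1.92/√20.01) / (1.92/√20.01 + 3.20/√70.90) = 0.4292/(0.4292 + 0.3800) = 0.530.

0.530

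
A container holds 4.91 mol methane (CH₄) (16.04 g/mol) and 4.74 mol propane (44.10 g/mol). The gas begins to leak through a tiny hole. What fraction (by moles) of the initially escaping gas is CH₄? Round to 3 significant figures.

0.632

Rate_i ∝ x_i/√M_i (Graham's law weighted by mole fraction), so the effusate composition follows n_i/√M_i.
So x_CH₄ in the escaping gas = (n_CH₄/√M_CH₄) / Σ(n_i/√M_i)
= (4.91/√16.04) / (4.91/√16.04 + 4.74/√44.10) = 1.226/(1.226 + 0.7138) = 0.632.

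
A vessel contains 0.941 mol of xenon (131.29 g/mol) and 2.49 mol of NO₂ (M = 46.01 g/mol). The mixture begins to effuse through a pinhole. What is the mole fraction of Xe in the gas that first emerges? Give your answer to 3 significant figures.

0.183

Each component's effusion rate ∝ (its partial pressure)·(1/√M) ∝ n_i/√M_i.
x_Xe(eff) = (n_Xe/√M_Xe) / (n_Xe/√M_Xe + n_NO₂/√M_NO₂)
= (0.941/√131.29) / (0.941/√131.29 + 2.49/√46.01) = 0.08212/(0.08212 + 0.3671) = 0.183.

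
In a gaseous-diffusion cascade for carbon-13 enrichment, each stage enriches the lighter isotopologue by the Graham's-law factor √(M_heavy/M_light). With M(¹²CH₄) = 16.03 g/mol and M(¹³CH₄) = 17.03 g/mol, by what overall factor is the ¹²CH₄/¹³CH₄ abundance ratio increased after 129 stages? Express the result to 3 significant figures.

Overall factor = α^129 with α = √(17.03/16.03), i.e. (17.03/16.03)^(129/2).
= 1.06238^(129/2) = 49.6.

49.6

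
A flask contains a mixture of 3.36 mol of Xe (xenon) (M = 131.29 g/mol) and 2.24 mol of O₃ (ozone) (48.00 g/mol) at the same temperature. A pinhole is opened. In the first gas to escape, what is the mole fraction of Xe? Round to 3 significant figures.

Effusion rate of each component ∝ n_i/√M_i (partial pressure × 1/√M).
Mole fraction of Xe in the effusate = (n_Xe/√M_Xe) / (n_Xe/√M_Xe + n_O₃/√M_O₃)
= (3.36/√131.29) / (3.36/√131.29 + 2.24/√48.00) = 0.2932/(0.2932 + 0.3233) = 0.476.

0.476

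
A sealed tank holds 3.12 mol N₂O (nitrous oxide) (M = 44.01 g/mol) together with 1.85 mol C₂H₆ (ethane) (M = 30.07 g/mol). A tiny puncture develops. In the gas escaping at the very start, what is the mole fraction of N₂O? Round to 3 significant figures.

0.582

Each component's effusion rate ∝ (its partial pressure)·(1/√M) ∝ n_i/√M_i.
Mole fraction of N₂O in the effusate = (n_N₂O/√M_N₂O) / (n_N₂O/√M_N₂O + n_C₂H₆/√M_C₂H₆)
= (3.12/√44.01) / (3.12/√44.01 + 1.85/√30.07) = 0.4703/(0.4703 + 0.3374) = 0.582.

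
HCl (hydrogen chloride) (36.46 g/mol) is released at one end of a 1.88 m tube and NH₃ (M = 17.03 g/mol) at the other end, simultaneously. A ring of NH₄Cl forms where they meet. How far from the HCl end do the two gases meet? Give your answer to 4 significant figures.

0.7632 m

Distances travelled in equal time are proportional to diffusion rates, so d_HCl/d_NH₃ = √(M_NH₃/M_HCl) = √(17.03/36.46) = 0.6834.
With d_HCl + d_NH₃ = 1.88 m, d_NH₃ = 1.88/(1 + 0.6834) = 1.117 m.
d_HCl = 1.88 − 1.117 = 0.7632 m.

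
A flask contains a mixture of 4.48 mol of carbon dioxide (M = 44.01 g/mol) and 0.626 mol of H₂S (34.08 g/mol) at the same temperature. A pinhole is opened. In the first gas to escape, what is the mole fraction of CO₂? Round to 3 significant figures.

Rate_i ∝ x_i/√M_i (Graham's law weighted by mole fraction), so the effusate composition follows n_i/√M_i.
So x_CO₂ in the escaping gas = (n_CO₂/√M_CO₂) / Σ(n_i/√M_i)
= (4.48/√44.01) / (4.48/√44.01 + 0.626/√34.08) = 0.6753/(0.6753 + 0.1072) = 0.863.

0.863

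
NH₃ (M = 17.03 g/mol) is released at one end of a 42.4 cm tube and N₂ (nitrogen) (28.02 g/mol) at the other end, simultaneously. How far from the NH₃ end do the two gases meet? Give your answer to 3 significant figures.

Graham's law gives d_NH₃/d_N₂ = rate_NH₃/rate_N₂ = √(M_N₂/M_NH₃) = √(28.02/17.03) = 1.283.
With d_NH₃ + d_N₂ = 42.4 cm, d_N₂ = 42.4/(1 + 1.283) = 18.57 cm.
d_NH₃ = 42.4 − 18.57 = 23.8 cm.

23.8 cm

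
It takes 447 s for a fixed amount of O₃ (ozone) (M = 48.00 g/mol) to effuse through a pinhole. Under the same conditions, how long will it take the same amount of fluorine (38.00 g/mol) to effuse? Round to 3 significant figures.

By Graham's law, t_F₂/t_O₃ = √(M_F₂/M_O₃) = √(38.00/48.00) = √0.7917 = 0.8898.
So the time for F₂ is 447 × 0.8898 = 398 s.

398 s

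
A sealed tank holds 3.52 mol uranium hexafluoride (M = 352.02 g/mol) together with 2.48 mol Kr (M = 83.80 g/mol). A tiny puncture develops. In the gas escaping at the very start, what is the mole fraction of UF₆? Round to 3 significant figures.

Each component's effusion rate ∝ (its partial pressure)·(1/√M) ∝ n_i/√M_i.
x_UF₆(eff) = (n_UF₆/√M_UF₆) / (n_UF₆/√M_UF₆ + n_Kr/√M_Kr)
= (3.52/√352.02) / (3.52/√352.02 + 2.48/√83.80) = 0.1876/(0.1876 + 0.2709) = 0.409.

0.409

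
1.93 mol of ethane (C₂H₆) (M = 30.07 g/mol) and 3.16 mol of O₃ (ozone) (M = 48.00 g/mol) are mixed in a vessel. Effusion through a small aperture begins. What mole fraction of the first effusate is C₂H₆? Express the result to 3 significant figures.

0.436

The effusion rate of species i is ∝ p_i/√M_i ∝ n_i/√M_i.
x_C₂H₆(eff) = (n_C₂H₆/√M_C₂H₆) / (n_C₂H₆/√M_C₂H₆ + n_O₃/√M_O₃)
= (1.93/√30.07) / (1.93/√30.07 + 3.16/√48.00) = 0.3520/(0.3520 + 0.4561) = 0.436.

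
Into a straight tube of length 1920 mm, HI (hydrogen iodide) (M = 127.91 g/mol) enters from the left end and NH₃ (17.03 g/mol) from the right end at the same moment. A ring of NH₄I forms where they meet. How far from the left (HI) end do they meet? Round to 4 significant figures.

The fronts meet when d_HI + d_NH₃ = L with d_HI/d_NH₃ = √(M_NH₃/M_HI) (Graham's law). Here √(M_NH₃/M_HI) = √(17.03/127.91) = 0.3649.
With d_HI + d_NH₃ = 1920 mm, d_NH₃ = 1920/(1 + 0.3649) = 1407 mm.
d_HI = 1920 − 1407 = 513.3 mm.

513.3 mm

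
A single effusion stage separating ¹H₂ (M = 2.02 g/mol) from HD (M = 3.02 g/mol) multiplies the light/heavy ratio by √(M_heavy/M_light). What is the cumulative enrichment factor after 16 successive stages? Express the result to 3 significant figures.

The single-stage factor is √(M_heavy/M_light), so 16 stages give [√(3.02/2.02)]^16 = (3.02/2.02)^(16/2).
= 1.49505^8 = 25.0.

25.0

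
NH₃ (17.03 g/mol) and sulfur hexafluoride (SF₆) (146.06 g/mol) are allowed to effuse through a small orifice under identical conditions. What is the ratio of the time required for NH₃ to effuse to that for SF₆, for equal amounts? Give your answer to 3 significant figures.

Graham's law gives t_NH₃/t_SF₆ = √(M_NH₃/M_SF₆) = √(17.03/146.06) = √0.1166 = 0.341.

0.341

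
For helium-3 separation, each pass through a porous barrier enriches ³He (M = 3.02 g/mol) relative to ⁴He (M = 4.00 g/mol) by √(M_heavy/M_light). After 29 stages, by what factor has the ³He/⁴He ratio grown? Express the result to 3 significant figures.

Overall factor = α^29 with α = √(4.00/3.02), i.e. (4.00/3.02)^(29/2).
= 1.32450^(29/2) = 58.9.

58.9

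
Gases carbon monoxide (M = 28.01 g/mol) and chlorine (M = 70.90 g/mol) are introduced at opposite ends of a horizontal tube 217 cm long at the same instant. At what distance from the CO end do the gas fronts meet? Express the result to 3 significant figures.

133 cm

The fronts meet when d_CO + d_Cl₂ = L with d_CO/d_Cl₂ = √(M_Cl₂/M_CO) (Graham's law). Here √(M_Cl₂/M_CO) = √(70.90/28.01) = 1.591.
With d_CO + d_Cl₂ = 217 cm, d_Cl₂ = 217/(1 + 1.591) = 83.75 cm.
d_CO = 217 − 83.75 = 133 cm.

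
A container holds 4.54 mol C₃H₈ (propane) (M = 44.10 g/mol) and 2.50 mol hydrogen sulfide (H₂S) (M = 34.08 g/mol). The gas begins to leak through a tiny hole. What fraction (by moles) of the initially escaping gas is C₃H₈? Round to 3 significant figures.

The effusion rate of species i is ∝ p_i/√M_i ∝ n_i/√M_i.
Mole fraction of C₃H₈ in the effusate = (n_C₃H₈/√M_C₃H₈) / (n_C₃H₈/√M_C₃H₈ + n_H₂S/√M_H₂S)
= (4.54/√44.10) / (4.54/√44.10 + 2.50/√34.08) = 0.6837/(0.6837 + 0.4282) = 0.615.

0.615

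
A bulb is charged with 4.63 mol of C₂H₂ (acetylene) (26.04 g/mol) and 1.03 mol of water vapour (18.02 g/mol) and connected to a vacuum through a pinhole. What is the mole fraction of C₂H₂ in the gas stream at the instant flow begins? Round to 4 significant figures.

Effusion rate of each component ∝ n_i/√M_i (partial pressure × 1/√M).
Mole fraction of C₂H₂ in the effusate = (n_C₂H₂/√M_C₂H₂) / (n_C₂H₂/√M_C₂H₂ + n_H₂O/√M_H₂O)
= (4.63/√26.04) / (4.63/√26.04 + 1.03/√18.02) = 0.9073/(0.9073 + 0.2426) = 0.7890.

0.7890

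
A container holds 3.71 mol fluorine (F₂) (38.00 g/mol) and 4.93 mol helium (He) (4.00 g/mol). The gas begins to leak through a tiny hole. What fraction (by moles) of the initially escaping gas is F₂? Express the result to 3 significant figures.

0.196

The effusion rate of species i is ∝ p_i/√M_i ∝ n_i/√M_i.
So x_F₂ in the escaping gas = (n_F₂/√M_F₂) / Σ(n_i/√M_i)
= (3.71/√38.00) / (3.71/√38.00 + 4.93/√4.00) = 0.6018/(0.6018 + 2.465) = 0.196.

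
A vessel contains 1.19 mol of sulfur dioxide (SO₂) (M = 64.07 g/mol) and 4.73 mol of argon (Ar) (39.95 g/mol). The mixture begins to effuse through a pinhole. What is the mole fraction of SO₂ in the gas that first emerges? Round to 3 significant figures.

Effusion rate of each component ∝ n_i/√M_i (partial pressure × 1/√M).
So x_SO₂ in the escaping gas = (n_SO₂/√M_SO₂) / Σ(n_i/√M_i)
= (1.19/√64.07) / (1.19/√64.07 + 4.73/√39.95) = 0.1487/(0.1487 + 0.7483) = 0.166.

0.166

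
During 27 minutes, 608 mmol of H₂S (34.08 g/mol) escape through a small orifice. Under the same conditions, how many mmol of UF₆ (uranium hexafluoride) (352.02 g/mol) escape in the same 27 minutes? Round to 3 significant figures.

189 mmol

Using Graham's law: rate_UF₆/rate_H₂S = √(M_H₂S/M_UF₆) = √(34.08/352.02) = √0.09681 = 0.3111.
So the amount for UF₆ is 608 × 0.3111 = 189 mmol.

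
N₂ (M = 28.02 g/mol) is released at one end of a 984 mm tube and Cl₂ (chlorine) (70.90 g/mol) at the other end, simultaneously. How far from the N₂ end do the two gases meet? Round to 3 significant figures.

604 mm

Distances travelled in equal time are proportional to diffusion rates, so d_N₂/d_Cl₂ = √(M_Cl₂/M_N₂) = √(70.90/28.02) = 1.591.
With d_N₂ + d_Cl₂ = 984 mm, d_Cl₂ = 984/(1 + 1.591) = 379.8 mm.
d_N₂ = 984 − 379.8 = 604 mm.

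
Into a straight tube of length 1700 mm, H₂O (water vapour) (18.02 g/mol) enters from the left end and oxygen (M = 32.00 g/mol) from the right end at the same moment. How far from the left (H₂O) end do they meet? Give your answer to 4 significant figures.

In equal time, each gas travels a distance ∝ its rate ∝ 1/√M, so d_H₂O/d_O₂ = √(M_O₂/M_H₂O) = √(32.00/18.02) = 1.333.
With d_H₂O + d_O₂ = 1700 mm, d_O₂ = 1700/(1 + 1.333) = 728.8 mm.
d_H₂O = 1700 − 728.8 = 971.2 mm.

971.2 mm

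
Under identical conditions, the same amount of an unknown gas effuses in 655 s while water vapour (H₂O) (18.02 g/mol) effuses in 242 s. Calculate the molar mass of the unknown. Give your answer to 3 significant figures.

132 g/mol

From Graham's law, t_X/t_H₂O = √(M_X/M_H₂O).
655/242 = 2.707 = √(M_X/18.02)
M_X = 18.02 × 2.707² = 18.02 × 7.326 = 132 g/mol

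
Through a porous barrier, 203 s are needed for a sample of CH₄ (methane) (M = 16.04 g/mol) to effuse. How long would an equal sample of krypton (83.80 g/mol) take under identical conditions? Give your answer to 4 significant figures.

From Graham's law, t_Kr/t_CH₄ = √(M_Kr/M_CH₄) = √(83.80/16.04) = √5.224 = 2.286.
So the time for Kr is 203 × 2.286 = 464.0 s.

464.0 s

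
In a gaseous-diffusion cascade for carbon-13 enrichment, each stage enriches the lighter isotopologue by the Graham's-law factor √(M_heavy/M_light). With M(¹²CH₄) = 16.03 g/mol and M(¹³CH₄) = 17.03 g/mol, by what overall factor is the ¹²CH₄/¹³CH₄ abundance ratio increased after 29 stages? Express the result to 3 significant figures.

After 29 stages the ratio has grown by (√(17.03/16.03))^29 = (17.03/16.03)^(29/2).
= 1.06238^(29/2) = 2.40.

2.40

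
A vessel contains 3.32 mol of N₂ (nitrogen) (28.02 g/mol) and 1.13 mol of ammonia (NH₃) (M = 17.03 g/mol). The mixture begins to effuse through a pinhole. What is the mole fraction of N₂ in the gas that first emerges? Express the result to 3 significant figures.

0.696

Effusion rate of each component ∝ n_i/√M_i (partial pressure × 1/√M).
Mole fraction of N₂ in the effusate = (n_N₂/√M_N₂) / (n_N₂/√M_N₂ + n_NH₃/√M_NH₃)
= (3.32/√28.02) / (3.32/√28.02 + 1.13/√17.03) = 0.6272/(0.6272 + 0.2738) = 0.696.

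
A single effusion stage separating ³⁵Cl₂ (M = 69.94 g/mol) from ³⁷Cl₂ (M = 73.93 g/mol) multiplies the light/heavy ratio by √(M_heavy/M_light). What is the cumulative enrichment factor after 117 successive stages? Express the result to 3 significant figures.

25.7

Overall factor = α^117 with α = √(73.93/69.94), i.e. (73.93/69.94)^(117/2).
= 1.05705^(117/2) = 25.7.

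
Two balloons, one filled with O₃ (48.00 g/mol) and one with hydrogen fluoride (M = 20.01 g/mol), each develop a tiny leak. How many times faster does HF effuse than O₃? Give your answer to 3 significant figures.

By Graham's law, rate_HF/rate_O₃ = √(M_O₃/M_HF) = √(48.00/20.01) = √2.399 = 1.55.

1.55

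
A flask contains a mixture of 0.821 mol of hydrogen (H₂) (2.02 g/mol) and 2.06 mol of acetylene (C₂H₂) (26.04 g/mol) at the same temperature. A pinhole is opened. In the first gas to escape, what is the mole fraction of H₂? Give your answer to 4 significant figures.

Effusion rate of each component ∝ n_i/√M_i (partial pressure × 1/√M).
So x_H₂ in the escaping gas = (n_H₂/√M_H₂) / Σ(n_i/√M_i)
= (0.821/√2.02) / (0.821/√2.02 + 2.06/√26.04) = 0.5777/(0.5777 + 0.4037) = 0.5886.

0.5886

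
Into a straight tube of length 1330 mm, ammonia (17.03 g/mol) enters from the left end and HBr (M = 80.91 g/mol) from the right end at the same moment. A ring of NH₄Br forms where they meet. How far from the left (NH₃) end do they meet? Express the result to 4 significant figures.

In equal time, each gas travels a distance ∝ its rate ∝ 1/√M, so d_NH₃/d_HBr = √(M_HBr/M_NH₃) = √(80.91/17.03) = 2.180.
With d_NH₃ + d_HBr = 1330 mm, d_HBr = 1330/(1 + 2.180) = 418.3 mm.
d_NH₃ = 1330 − 418.3 = 911.7 mm.

911.7 mm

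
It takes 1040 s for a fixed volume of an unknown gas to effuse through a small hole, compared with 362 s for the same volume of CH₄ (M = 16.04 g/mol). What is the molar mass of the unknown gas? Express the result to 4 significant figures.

132.4 g/mol

From Graham's law, t_X/t_CH₄ = √(M_X/M_CH₄).
1040/362 = 2.873 = √(M_X/16.04)
M_X = 16.04 × 2.873² = 16.04 × 8.254 = 132.4 g/mol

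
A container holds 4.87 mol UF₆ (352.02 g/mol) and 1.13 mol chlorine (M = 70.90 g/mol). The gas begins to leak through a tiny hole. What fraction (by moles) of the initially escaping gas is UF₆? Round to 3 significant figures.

0.659

Effusion rate of each component ∝ n_i/√M_i (partial pressure × 1/√M).
x_UF₆(eff) = (n_UF₆/√M_UF₆) / (n_UF₆/√M_UF₆ + n_Cl₂/√M_Cl₂)
= (4.87/√352.02) / (4.87/√352.02 + 1.13/√70.90) = 0.2596/(0.2596 + 0.1342) = 0.659.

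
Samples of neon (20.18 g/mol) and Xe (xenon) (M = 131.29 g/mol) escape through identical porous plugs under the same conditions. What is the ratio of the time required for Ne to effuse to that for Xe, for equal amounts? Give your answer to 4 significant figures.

Graham's law gives t_Ne/t_Xe = √(M_Ne/M_Xe) = √(20.18/131.29) = √0.1537 = 0.3921.

0.3921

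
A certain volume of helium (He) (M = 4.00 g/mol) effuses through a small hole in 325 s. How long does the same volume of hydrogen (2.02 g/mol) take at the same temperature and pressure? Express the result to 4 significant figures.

231.0 s

Using Graham's law: t_H₂/t_He = √(M_H₂/M_He) = √(2.02/4.00) = √0.5050 = 0.7106.
So the time for H₂ is 325 × 0.7106 = 231.0 s.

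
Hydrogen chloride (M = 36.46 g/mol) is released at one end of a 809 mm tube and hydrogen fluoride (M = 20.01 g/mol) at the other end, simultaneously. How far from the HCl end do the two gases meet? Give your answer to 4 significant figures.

In equal time, each gas travels a distance ∝ its rate ∝ 1/√M, so d_HCl/d_HF = √(M_HF/M_HCl) = √(20.01/36.46) = 0.7408.
With d_HCl + d_HF = 809 mm, d_HF = 809/(1 + 0.7408) = 464.7 mm.
d_HCl = 809 − 464.7 = 344.3 mm.

344.3 mm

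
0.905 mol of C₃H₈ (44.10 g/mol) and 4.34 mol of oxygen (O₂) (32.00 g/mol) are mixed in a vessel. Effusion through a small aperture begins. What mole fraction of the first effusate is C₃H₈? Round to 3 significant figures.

0.151

Effusion rate of each component ∝ n_i/√M_i (partial pressure × 1/√M).
Mole fraction of C₃H₈ in the effusate = (n_C₃H₈/√M_C₃H₈) / (n_C₃H₈/√M_C₃H₈ + n_O₂/√M_O₂)
= (0.905/√44.10) / (0.905/√44.10 + 4.34/√32.00) = 0.1363/(0.1363 + 0.7672) = 0.151.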